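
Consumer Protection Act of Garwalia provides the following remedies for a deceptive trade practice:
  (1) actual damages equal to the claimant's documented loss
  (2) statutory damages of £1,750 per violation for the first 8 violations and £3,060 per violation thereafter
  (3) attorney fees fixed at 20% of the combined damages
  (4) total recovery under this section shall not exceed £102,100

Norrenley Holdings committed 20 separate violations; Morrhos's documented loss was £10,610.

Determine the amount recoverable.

Total recovery: £73,596

First 8 violations: 8 × £1,750 = £14,000
Remaining violations: (20 − 8) × £3,060 = £36,720
Statutory damages: £14,000 + £36,720 = £50,720
Combined damages: £10,610 + £50,720 = £61,330
Attorney fees: 20% of £61,330 = £12,266
Total before cap: £61,330 + £12,266 = £73,596
Cap at £102,100: £73,596 is within the cap, no reduction.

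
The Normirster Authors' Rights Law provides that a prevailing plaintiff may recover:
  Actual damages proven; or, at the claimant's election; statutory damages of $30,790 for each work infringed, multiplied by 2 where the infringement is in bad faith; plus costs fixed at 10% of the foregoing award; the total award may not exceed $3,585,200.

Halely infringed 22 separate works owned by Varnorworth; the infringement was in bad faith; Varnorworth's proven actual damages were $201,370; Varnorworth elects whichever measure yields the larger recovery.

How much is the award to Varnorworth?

$1,490,236

Statutory damages: 22 × $30,790 = $677,380
Doubled: 2 × $677,380 = $1,354,760
Greater of actual damages ($201,370) or enhanced statutory damages ($1,354,760): $1,354,760
Costs: 10% of $1,354,760 = $135,476
Award plus costs: $1,354,760 + $135,476 = $1,490,236
Cap at $3,585,200: $1,490,236 is within the cap, no reduction.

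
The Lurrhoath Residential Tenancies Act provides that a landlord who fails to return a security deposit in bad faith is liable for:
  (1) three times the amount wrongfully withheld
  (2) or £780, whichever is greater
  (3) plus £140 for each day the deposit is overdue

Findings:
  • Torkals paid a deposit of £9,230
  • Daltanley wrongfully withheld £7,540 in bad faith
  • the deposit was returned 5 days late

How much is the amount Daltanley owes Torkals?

Trebled: 3 × £7,540 = £22,620
Minimum £780: £22,620 meets the minimum, no increase.
Late-return penalty: 5 × £140 = £700
Damages plus late penalty: £22,620 + £700 = £23,320

£23,320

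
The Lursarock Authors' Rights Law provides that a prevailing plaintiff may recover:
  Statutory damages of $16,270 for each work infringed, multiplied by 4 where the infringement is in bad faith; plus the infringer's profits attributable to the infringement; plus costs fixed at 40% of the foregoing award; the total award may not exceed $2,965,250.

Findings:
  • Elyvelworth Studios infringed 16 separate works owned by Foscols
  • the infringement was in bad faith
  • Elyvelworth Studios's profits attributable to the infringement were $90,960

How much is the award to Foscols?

$1,585,136

Statutory damages: 16 × $16,270 = $260,320
Multiplied by 4: 4 × $260,320 = $1,041,280
Combined award: $1,041,280 + $90,960 = $1,132,240
Costs: 40% of $1,132,240 = $452,896
Award plus costs: $1,132,240 + $452,896 = $1,585,136
Cap at $2,965,250: $1,585,136 is within the cap, no reduction.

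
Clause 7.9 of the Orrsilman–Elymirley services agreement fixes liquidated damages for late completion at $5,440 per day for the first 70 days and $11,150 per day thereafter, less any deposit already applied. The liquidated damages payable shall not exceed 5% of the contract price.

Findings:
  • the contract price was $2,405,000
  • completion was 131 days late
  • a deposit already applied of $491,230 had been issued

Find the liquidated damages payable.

Liquidated damages: $120,250

First 70 days: 70 × $5,440 = $380,800
Remaining days: (131 − 70) × $11,150 = $680,150
Accrued per-day damages: $380,800 + $680,150 = $1,060,950
Less deposit already applied: $1,060,950 − $491,230 = $569,720
Cap: 5% of $2,405,000 = $120,250
Cap at $120,250: $569,720 exceeds the cap → $120,250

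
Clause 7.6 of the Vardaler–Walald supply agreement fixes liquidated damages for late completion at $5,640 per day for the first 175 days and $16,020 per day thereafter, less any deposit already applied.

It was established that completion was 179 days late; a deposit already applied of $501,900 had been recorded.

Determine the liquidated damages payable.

$549,180

First 175 days: 175 × $5,640 = $987,000
Remaining days: (179 − 175) × $16,020 = $64,080
Accrued per-day damages: $987,000 + $64,080 = $1,051,080
Less deposit already applied: $1,051,080 − $501,900 = $549,180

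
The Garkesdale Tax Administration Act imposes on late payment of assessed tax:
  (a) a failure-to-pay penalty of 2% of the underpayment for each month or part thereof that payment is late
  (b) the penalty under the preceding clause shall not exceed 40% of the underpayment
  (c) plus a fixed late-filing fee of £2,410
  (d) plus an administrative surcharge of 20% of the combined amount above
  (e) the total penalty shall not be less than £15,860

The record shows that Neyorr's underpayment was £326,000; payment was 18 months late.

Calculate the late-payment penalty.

Penalty: £143,724

Accrued rate: 2% × 18 = 36%, capped at 40% → 36%
Failure-to-pay penalty: 36% of £326,000 = £117,360
Penalty before surcharge: £117,360 + £2,410 = £119,770
Administrative surcharge: 20% of £119,770 = £23,954
Total penalty: £119,770 + £23,954 = £143,724
Minimum £15,860: £143,724 meets the minimum, no increase.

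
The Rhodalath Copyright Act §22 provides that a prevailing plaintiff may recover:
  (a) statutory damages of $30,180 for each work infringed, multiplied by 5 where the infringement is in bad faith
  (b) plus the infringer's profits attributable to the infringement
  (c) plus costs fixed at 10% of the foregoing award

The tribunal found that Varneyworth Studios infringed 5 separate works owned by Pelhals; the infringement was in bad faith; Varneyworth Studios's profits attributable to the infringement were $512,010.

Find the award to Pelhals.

Statutory damages: 5 × $30,180 = $150,900
Multiplied by 5: 5 × $150,900 = $754,500
Combined award: $754,500 + $512,010 = $1,266,510
Costs: 10% of $1,266,510 = $126,651
Award plus costs: $1,266,510 + $126,651 = $1,393,161

$1,393,161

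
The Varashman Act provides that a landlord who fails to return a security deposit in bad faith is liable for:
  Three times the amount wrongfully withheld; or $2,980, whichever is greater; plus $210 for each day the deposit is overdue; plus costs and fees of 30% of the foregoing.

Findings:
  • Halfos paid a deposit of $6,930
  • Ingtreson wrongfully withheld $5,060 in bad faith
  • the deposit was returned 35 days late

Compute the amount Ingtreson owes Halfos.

Recovery: $29,289

Trebled: 3 × $5,060 = $15,180
Minimum $2,980: $15,180 meets the minimum, no increase.
Late-return penalty: 35 × $210 = $7,350
Damages plus late penalty: $15,180 + $7,350 = $22,530
Costs and fees: 30% of $22,530 = $6,759
Total recovery: $22,530 + $6,759 = $29,289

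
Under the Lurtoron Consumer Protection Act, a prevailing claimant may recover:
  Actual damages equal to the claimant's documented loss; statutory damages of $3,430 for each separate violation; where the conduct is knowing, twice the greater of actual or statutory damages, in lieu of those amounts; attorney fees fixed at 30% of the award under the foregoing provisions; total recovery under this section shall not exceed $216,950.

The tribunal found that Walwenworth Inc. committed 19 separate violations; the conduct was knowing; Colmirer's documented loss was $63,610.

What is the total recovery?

Statutory damages: 19 × $3,430 = $65,170
Greater of actual damages ($63,610) or statutory damages ($65,170): $65,170
Doubled: 2 × $65,170 = $130,340
Attorney fees: 30% of $130,340 = $39,102
Total before cap: $130,340 + $39,102 = $169,442
Cap at $216,950: $169,442 is within the cap, no reduction.

$169,442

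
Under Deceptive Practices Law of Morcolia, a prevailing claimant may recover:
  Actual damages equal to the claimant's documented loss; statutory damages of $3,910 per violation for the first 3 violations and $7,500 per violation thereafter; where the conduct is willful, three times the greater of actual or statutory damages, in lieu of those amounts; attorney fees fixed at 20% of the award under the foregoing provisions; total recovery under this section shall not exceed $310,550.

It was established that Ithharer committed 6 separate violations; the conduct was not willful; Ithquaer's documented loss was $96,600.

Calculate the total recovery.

$156,996

First 3 violations: 3 × $3,910 = $11,730
Remaining violations: (6 − 3) × $7,500 = $22,500
Statutory damages: $11,730 + $22,500 = $34,230
Conduct not willful: the in-lieu enhancement does not apply.
Actual plus statutory damages: $96,600 + $34,230 = $130,830
Attorney fees: 20% of $130,830 = $26,166
Total before cap: $130,830 + $26,166 = $156,996
Cap at $310,550: $156,996 is within the cap, no reduction.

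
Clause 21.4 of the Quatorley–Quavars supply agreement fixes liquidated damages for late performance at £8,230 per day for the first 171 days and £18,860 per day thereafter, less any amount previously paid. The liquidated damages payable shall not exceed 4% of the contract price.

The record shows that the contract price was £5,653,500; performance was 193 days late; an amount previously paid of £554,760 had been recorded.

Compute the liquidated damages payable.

First 171 days: 171 × £8,230 = £1,407,330
Remaining days: (193 − 171) × £18,860 = £414,920
Accrued per-day damages: £1,407,330 + £414,920 = £1,822,250
Less amount previously paid: £1,822,250 − £554,760 = £1,267,490
Cap: 4% of £5,653,500 = £226,140
Cap at £226,140: £1,267,490 exceeds the cap → £226,140

£226,140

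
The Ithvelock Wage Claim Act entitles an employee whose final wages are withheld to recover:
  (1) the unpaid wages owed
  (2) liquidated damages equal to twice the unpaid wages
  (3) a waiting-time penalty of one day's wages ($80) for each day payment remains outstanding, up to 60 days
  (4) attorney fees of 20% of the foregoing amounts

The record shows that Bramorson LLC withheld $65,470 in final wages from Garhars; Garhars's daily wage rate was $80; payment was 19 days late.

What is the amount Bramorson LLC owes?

Doubled: 2 × $65,470 = $130,940
Penalty days: min(19, 60) = 19
Waiting-time penalty: 19 × $80 = $1,520
Subtotal: $65,470 + $130,940 + $1,520 = $197,930
Attorney fees: 20% of $197,930 = $39,586
Total award: $197,930 + $39,586 = $237,516

$237,516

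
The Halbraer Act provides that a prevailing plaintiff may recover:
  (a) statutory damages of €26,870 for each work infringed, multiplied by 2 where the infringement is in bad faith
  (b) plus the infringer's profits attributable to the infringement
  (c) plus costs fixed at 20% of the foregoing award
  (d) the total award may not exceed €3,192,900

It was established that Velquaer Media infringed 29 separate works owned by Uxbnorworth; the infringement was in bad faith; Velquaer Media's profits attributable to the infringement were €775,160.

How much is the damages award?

Statutory damages: 29 × €26,870 = €779,230
Doubled: 2 × €779,230 = €1,558,460
Combined award: €1,558,460 + €775,160 = €2,333,620
Costs: 20% of €2,333,620 = €466,724
Award plus costs: €2,333,620 + €466,724 = €2,800,344
Cap at €3,192,900: €2,800,344 is within the cap, no reduction.

Award: €2,800,344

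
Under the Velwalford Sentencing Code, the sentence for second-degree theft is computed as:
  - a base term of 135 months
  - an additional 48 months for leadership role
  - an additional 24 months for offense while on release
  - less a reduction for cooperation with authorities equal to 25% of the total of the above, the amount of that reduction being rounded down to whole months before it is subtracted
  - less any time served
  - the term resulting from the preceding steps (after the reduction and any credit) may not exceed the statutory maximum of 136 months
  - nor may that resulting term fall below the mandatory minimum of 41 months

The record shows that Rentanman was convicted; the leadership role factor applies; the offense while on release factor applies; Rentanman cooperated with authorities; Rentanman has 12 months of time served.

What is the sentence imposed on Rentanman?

136 months

Leadership role enhancement: +48 months
Offense while on release enhancement: +24 months
Adjusted term: 135 months + 48 months + 24 months = 207 months
Cooperation with authorities reduction: 25% of 207 months = 51 months (rounded down)
After reduction: 207 − 51 = 156 months
Less time served: 156 months − 12 months = 144 months
Cap at 136 months: 144 months exceeds the cap → 136 months
Minimum 41 months: 136 months meets the minimum, no increase.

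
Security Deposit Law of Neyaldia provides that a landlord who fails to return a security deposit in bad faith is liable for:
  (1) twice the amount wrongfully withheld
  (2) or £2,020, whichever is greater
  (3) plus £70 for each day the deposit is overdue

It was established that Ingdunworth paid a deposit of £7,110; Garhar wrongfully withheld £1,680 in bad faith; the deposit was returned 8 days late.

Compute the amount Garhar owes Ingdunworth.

£3,920

Doubled: 2 × £1,680 = £3,360
Minimum £2,020: £3,360 meets the minimum, no increase.
Late-return penalty: 8 × £70 = £560
Damages plus late penalty: £3,360 + £560 = £3,920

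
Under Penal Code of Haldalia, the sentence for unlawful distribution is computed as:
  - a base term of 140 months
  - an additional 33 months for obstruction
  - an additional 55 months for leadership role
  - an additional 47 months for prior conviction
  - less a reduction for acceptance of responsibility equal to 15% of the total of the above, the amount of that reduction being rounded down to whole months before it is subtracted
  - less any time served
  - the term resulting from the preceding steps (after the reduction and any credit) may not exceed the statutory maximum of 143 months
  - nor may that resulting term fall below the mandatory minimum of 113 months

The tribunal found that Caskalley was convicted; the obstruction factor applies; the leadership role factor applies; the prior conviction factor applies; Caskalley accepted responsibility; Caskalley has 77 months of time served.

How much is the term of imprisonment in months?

143 months

Obstruction enhancement: +33 months
Leadership role enhancement: +55 months
Prior conviction enhancement: +47 months
Adjusted term: 140 months + 33 months + 55 months + 47 months = 275 months
Acceptance of responsibility reduction: 15% of 275 months = 41 months (rounded down)
After reduction: 275 − 41 = 234 months
Less time served: 234 months − 77 months = 157 months
Cap at 143 months: 157 months exceeds the cap → 143 months
Minimum 113 months: 143 months meets the minimum, no increase.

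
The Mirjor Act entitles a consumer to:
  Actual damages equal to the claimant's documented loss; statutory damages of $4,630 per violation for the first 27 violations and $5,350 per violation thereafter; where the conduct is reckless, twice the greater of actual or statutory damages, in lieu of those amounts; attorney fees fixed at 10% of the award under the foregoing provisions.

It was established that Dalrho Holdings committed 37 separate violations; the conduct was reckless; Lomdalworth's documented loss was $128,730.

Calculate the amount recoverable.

First 27 violations: 27 × $4,630 = $125,010
Remaining violations: (37 − 27) × $5,350 = $53,500
Statutory damages: $125,010 + $53,500 = $178,510
Greater of actual damages ($128,730) or statutory damages ($178,510): $178,510
Doubled: 2 × $178,510 = $357,020
Attorney fees: 10% of $357,020 = $35,702
Total recovery: $357,020 + $35,702 = $392,722

$392,722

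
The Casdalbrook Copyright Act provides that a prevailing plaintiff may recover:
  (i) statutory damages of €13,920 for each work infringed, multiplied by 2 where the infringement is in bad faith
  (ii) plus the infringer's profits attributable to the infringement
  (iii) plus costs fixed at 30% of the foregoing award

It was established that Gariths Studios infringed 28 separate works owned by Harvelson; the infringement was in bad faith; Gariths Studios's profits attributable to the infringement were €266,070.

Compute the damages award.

€1,359,267

Statutory damages: 28 × €13,920 = €389,760
Doubled: 2 × €389,760 = €779,520
Combined award: €779,520 + €266,070 = €1,045,590
Costs: 30% of €1,045,590 = €313,677
Award plus costs: €1,045,590 + €313,677 = €1,359,267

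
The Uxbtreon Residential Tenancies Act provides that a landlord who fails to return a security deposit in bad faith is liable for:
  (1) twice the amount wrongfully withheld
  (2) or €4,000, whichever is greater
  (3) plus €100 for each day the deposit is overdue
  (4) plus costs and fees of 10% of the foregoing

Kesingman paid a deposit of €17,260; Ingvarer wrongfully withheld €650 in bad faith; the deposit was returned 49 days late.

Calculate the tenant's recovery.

Doubled: 2 × €650 = €1,300
Minimum €4,000: €1,300 is below the minimum → €4,000
Late-return penalty: 49 × €100 = €4,900
Damages plus late penalty: €4,000 + €4,900 = €8,900
Costs and fees: 10% of €8,900 = €890
Total recovery: €8,900 + €890 = €9,790

€9,790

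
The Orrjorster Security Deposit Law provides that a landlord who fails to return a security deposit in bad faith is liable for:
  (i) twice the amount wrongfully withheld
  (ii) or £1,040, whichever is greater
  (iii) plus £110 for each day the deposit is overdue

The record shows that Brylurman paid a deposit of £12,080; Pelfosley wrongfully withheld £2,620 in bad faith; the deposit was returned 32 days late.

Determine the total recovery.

£8,760

Doubled: 2 × £2,620 = £5,240
Minimum £1,040: £5,240 meets the minimum, no increase.
Late-return penalty: 32 × £110 = £3,520
Damages plus late penalty: £5,240 + £3,520 = £8,760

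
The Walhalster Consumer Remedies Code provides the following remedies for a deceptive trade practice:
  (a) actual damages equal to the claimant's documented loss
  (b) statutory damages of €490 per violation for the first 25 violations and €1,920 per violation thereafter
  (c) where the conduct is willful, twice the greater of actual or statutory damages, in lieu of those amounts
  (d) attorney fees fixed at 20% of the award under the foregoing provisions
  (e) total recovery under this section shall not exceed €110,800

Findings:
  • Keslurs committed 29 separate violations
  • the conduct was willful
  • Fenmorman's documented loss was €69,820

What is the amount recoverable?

First 25 violations: 25 × €490 = €12,250
Remaining violations: (29 − 25) × €1,920 = €7,680
Statutory damages: €12,250 + €7,680 = €19,930
Greater of actual damages (€69,820) or statutory damages (€19,930): €69,820
Doubled: 2 × €69,820 = €139,640
Attorney fees: 20% of €139,640 = €27,928
Total before cap: €139,640 + €27,928 = €167,568
Cap at €110,800: €167,568 exceeds the cap → €110,800

€110,800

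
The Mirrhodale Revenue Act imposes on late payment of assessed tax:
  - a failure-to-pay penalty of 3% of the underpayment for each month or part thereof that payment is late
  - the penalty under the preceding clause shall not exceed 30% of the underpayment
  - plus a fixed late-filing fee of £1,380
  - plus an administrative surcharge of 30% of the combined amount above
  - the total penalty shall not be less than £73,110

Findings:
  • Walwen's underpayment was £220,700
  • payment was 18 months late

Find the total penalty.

£87,867

Accrued rate: 3% × 18 = 54%, capped at 30% → 30%
Failure-to-pay penalty: 30% of £220,700 = £66,210
Penalty before surcharge: £66,210 + £1,380 = £67,590
Administrative surcharge: 30% of £67,590 = £20,277
Total penalty: £67,590 + £20,277 = £87,867
Minimum £73,110: £87,867 meets the minimum, no increase.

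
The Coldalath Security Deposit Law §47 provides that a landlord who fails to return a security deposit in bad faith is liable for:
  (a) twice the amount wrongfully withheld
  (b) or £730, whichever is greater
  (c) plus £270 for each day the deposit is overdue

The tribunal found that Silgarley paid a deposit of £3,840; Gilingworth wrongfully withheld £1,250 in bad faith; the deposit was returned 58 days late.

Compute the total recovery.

£18,160

Doubled: 2 × £1,250 = £2,500
Minimum £730: £2,500 meets the minimum, no increase.
Late-return penalty: 58 × £270 = £15,660
Damages plus late penalty: £2,500 + £15,660 = £18,160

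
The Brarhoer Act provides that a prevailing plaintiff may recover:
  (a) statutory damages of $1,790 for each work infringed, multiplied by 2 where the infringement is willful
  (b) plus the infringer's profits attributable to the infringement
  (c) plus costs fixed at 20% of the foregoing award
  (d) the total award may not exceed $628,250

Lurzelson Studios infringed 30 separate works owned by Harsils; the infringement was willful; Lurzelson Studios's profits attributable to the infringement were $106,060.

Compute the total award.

$256,152

Statutory damages: 30 × $1,790 = $53,700
Doubled: 2 × $53,700 = $107,400
Combined award: $107,400 + $106,060 = $213,460
Costs: 20% of $213,460 = $42,692
Award plus costs: $213,460 + $42,692 = $256,152
Cap at $628,250: $256,152 is within the cap, no reduction.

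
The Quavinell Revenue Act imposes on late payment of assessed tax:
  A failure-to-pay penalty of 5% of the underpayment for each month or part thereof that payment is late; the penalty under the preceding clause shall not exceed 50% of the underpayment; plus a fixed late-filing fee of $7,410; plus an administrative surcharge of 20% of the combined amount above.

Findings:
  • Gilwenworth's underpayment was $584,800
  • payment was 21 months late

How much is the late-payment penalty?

Accrued rate: 5% × 21 = 105%, capped at 50% → 50%
Failure-to-pay penalty: 50% of $584,800 = $292,400
Penalty before surcharge: $292,400 + $7,410 = $299,810
Administrative surcharge: 20% of $299,810 = $59,962
Total penalty: $299,810 + $59,962 = $359,772

$359,772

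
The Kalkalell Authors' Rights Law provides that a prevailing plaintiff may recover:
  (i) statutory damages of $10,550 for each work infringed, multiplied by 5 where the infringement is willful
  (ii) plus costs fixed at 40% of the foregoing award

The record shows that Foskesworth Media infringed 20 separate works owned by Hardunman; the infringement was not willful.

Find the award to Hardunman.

Award: $295,400

Statutory damages: 20 × $10,550 = $211,000
Infringement not willful: no ×5 enhancement.
Costs: 40% of $211,000 = $84,400
Award plus costs: $211,000 + $84,400 = $295,400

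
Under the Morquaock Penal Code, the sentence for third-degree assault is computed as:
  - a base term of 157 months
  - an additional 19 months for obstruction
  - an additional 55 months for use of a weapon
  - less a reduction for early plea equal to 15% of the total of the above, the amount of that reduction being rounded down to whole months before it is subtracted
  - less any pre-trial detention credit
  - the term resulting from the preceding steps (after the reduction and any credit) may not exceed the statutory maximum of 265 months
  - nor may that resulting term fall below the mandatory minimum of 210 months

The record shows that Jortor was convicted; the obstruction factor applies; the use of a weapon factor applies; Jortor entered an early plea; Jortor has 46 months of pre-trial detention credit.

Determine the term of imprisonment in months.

210 months

Obstruction enhancement: +19 months
Use of a weapon enhancement: +55 months
Adjusted term: 157 months + 19 months + 55 months = 231 months
Early plea reduction: 15% of 231 months = 34 months (rounded down)
After reduction: 231 − 34 = 197 months
Less pre-trial detention credit: 197 months − 46 months = 151 months
Cap at 265 months: 151 months is within the cap, no reduction.
Minimum 210 months: 151 months is below the minimum → 210 months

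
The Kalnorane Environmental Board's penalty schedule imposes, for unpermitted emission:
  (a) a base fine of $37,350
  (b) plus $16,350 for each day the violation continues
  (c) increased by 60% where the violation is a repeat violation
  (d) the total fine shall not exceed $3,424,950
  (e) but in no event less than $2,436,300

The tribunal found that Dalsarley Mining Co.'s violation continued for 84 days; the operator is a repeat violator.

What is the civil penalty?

Per-day component: 84 × $16,350 = $1,373,400
Base plus per-day: $37,350 + $1,373,400 = $1,410,750
Enhancement: 60% of $1,410,750 = $846,450
Enhanced fine: $1,410,750 + $846,450 = $2,257,200
Cap at $3,424,950: $2,257,200 is within the cap, no reduction.
Minimum $2,436,300: $2,257,200 is below the minimum → $2,436,300

$2,436,300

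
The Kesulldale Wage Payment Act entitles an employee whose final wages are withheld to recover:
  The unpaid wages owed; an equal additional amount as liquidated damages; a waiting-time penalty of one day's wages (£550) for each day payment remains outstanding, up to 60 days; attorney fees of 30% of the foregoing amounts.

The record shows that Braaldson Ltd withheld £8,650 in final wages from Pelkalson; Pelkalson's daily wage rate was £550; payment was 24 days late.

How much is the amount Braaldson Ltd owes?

Liquidated damages (equal amount): £8,650
Penalty days: min(24, 60) = 24
Waiting-time penalty: 24 × £550 = £13,200
Subtotal: £8,650 + £8,650 + £13,200 = £30,500
Attorney fees: 30% of £30,500 = £9,150
Total award: £30,500 + £9,150 = £39,650

£39,650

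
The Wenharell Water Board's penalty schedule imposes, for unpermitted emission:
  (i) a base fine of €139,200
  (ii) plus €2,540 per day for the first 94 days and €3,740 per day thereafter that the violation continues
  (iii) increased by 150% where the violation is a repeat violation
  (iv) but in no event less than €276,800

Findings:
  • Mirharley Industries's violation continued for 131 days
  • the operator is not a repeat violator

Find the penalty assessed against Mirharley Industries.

First 94 days: 94 × €2,540 = €238,760
Remaining days: (131 − 94) × €3,740 = €138,380
Per-day component: €238,760 + €138,380 = €377,140
Base plus per-day: €139,200 + €377,140 = €516,340
The operator is not a repeat violator: no 150% increase.
Minimum €276,800: €516,340 meets the minimum, no increase.

€516,340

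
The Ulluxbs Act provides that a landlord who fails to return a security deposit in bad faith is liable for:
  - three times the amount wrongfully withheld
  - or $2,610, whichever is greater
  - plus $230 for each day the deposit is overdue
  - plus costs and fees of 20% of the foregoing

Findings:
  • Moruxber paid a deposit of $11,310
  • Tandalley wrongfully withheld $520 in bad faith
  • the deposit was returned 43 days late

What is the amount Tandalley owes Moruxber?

Trebled: 3 × $520 = $1,560
Minimum $2,610: $1,560 is below the minimum → $2,610
Late-return penalty: 43 × $230 = $9,890
Damages plus late penalty: $2,610 + $9,890 = $12,500
Costs and fees: 20% of $12,500 = $2,500
Total recovery: $12,500 + $2,500 = $15,000

$15,000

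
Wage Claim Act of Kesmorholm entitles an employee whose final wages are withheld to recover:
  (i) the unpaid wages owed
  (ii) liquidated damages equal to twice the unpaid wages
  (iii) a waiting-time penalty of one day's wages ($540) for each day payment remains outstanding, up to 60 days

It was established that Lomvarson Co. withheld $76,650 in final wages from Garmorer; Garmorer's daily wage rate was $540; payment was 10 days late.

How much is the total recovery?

$235,350

Doubled: 2 × $76,650 = $153,300
Penalty days: min(10, 60) = 10
Waiting-time penalty: 10 × $540 = $5,400
Total award: $76,650 + $153,300 + $5,400 = $235,350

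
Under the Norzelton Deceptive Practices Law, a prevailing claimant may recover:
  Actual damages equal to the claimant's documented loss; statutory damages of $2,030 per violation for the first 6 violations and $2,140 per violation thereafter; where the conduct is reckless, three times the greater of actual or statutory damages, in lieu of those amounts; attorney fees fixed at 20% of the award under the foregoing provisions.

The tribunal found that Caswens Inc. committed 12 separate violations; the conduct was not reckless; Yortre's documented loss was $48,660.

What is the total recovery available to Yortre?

$88,416

First 6 violations: 6 × $2,030 = $12,180
Remaining violations: (12 − 6) × $2,140 = $12,840
Statutory damages: $12,180 + $12,840 = $25,020
Conduct not reckless: the in-lieu enhancement does not apply.
Actual plus statutory damages: $48,660 + $25,020 = $73,680
Attorney fees: 20% of $73,680 = $14,736
Total recovery: $73,680 + $14,736 = $88,416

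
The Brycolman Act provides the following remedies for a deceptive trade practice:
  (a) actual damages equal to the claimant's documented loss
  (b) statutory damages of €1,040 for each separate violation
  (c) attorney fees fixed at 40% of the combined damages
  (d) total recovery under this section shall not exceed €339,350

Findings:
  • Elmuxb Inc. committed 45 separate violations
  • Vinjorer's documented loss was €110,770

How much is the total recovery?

€220,598

Statutory damages: 45 × €1,040 = €46,800
Combined damages: €110,770 + €46,800 = €157,570
Attorney fees: 40% of €157,570 = €63,028
Total before cap: €157,570 + €63,028 = €220,598
Cap at €339,350: €220,598 is within the cap, no reduction.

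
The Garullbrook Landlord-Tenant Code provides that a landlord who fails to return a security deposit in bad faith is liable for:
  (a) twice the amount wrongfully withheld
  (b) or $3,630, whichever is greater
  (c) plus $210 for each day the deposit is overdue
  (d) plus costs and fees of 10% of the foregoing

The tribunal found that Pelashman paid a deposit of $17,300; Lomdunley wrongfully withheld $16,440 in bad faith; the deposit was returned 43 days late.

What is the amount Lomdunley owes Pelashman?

Recovery: $46,101

Doubled: 2 × $16,440 = $32,880
Minimum $3,630: $32,880 meets the minimum, no increase.
Late-return penalty: 43 × $210 = $9,030
Damages plus late penalty: $32,880 + $9,030 = $41,910
Costs and fees: 10% of $41,910 = $4,191
Total recovery: $41,910 + $4,191 = $46,101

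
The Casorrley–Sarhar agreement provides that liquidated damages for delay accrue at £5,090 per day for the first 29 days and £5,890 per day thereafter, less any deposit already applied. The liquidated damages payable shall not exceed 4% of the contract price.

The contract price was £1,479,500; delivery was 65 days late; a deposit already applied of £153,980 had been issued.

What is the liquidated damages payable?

First 29 days: 29 × £5,090 = £147,610
Remaining days: (65 − 29) × £5,890 = £212,040
Accrued per-day damages: £147,610 + £212,040 = £359,650
Less deposit already applied: £359,650 − £153,980 = £205,670
Cap: 4% of £1,479,500 = £59,180
Cap at £59,180: £205,670 exceeds the cap → £59,180

£59,180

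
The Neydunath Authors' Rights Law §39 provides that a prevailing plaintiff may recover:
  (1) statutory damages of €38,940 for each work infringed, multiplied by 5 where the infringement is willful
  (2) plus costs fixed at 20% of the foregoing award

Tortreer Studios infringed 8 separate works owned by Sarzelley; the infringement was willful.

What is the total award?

€1,869,120

Statutory damages: 8 × €38,940 = €311,520
Multiplied by 5: 5 × €311,520 = €1,557,600
Costs: 20% of €1,557,600 = €311,520
Award plus costs: €1,557,600 + €311,520 = €1,869,120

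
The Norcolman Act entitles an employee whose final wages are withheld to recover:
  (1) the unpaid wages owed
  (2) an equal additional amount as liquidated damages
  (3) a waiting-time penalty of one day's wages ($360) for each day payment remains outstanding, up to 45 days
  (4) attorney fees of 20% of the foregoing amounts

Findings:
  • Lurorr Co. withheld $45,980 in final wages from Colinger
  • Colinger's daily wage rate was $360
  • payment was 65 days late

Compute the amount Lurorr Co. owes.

Total award: $129,792

Liquidated damages (equal amount): $45,980
Penalty days: min(65, 45) = 45
Waiting-time penalty: 45 × $360 = $16,200
Subtotal: $45,980 + $45,980 + $16,200 = $108,160
Attorney fees: 20% of $108,160 = $21,632
Total award: $108,160 + $21,632 = $129,792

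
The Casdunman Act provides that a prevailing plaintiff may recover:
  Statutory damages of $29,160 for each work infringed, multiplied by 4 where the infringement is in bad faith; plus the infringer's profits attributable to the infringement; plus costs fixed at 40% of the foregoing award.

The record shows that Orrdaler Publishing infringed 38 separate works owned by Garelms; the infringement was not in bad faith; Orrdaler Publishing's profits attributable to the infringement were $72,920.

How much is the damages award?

Statutory damages: 38 × $29,160 = $1,108,080
Infringement not in bad faith: no ×4 enhancement.
Combined award: $1,108,080 + $72,920 = $1,181,000
Costs: 40% of $1,181,000 = $472,400
Award plus costs: $1,181,000 + $472,400 = $1,653,400

$1,653,400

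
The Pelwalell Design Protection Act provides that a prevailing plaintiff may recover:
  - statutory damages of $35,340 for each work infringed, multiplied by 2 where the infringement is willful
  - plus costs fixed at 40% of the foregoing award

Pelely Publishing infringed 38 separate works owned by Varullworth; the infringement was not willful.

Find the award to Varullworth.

$1,880,088

Statutory damages: 38 × $35,340 = $1,342,920
Infringement not willful: no ×2 enhancement.
Costs: 40% of $1,342,920 = $537,168
Award plus costs: $1,342,920 + $537,168 = $1,880,088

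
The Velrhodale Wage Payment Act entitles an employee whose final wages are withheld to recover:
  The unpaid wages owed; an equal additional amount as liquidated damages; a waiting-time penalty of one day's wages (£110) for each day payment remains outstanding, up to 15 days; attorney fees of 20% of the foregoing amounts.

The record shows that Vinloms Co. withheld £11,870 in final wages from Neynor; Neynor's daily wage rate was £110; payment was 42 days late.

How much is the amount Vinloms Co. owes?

Liquidated damages (equal amount): £11,870
Penalty days: min(42, 15) = 15
Waiting-time penalty: 15 × £110 = £1,650
Subtotal: £11,870 + £11,870 + £1,650 = £25,390
Attorney fees: 20% of £25,390 = £5,078
Total award: £25,390 + £5,078 = £30,468

Total award: £30,468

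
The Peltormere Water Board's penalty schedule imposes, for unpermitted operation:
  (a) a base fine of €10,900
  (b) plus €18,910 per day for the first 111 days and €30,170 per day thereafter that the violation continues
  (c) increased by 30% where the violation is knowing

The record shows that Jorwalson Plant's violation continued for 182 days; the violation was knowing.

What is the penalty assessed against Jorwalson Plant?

First 111 days: 111 × €18,910 = €2,099,010
Remaining days: (182 − 111) × €30,170 = €2,142,070
Per-day component: €2,099,010 + €2,142,070 = €4,241,080
Base plus per-day: €10,900 + €4,241,080 = €4,251,980
Enhancement: 30% of €4,251,980 = €1,275,594
Enhanced fine: €4,251,980 + €1,275,594 = €5,527,574

€5,527,574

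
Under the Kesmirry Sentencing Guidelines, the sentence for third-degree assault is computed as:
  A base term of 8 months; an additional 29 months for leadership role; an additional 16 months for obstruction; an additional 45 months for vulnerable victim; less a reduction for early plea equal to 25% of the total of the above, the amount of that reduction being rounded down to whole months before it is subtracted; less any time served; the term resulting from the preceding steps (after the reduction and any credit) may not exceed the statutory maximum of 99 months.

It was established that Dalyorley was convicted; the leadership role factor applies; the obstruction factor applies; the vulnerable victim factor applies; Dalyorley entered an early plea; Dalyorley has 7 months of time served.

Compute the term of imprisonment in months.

67 months

Leadership role enhancement: +29 months
Obstruction enhancement: +16 months
Vulnerable victim enhancement: +45 months
Adjusted term: 8 months + 29 months + 16 months + 45 months = 98 months
Early plea reduction: 25% of 98 months = 24 months (rounded down)
After reduction: 98 − 24 = 74 months
Less time served: 74 months − 7 months = 67 months
Cap at 99 months: 67 months is within the cap, no reduction.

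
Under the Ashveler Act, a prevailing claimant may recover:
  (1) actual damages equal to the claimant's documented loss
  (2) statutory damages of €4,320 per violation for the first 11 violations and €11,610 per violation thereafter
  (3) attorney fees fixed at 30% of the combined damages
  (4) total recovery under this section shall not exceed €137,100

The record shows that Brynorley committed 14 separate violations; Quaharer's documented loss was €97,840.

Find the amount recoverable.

First 11 violations: 11 × €4,320 = €47,520
Remaining violations: (14 − 11) × €11,610 = €34,830
Statutory damages: €47,520 + €34,830 = €82,350
Combined damages: €97,840 + €82,350 = €180,190
Attorney fees: 30% of €180,190 = €54,057
Total before cap: €180,190 + €54,057 = €234,247
Cap at €137,100: €234,247 exceeds the cap → €137,100

€137,100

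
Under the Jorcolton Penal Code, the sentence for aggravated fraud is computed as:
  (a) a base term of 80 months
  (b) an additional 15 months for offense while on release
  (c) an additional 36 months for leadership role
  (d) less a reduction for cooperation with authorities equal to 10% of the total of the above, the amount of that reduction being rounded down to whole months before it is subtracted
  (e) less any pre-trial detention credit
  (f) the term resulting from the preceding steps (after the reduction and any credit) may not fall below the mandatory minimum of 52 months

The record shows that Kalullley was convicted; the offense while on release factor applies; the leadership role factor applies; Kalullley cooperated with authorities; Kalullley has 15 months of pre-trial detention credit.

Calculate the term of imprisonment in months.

103 months

Offense while on release enhancement: +15 months
Leadership role enhancement: +36 months
Adjusted term: 80 months + 15 months + 36 months = 131 months
Cooperation with authorities reduction: 10% of 131 months = 13 months (rounded down)
After reduction: 131 − 13 = 118 months
Less pre-trial detention credit: 118 months − 15 months = 103 months
Minimum 52 months: 103 months meets the minimum, no increase.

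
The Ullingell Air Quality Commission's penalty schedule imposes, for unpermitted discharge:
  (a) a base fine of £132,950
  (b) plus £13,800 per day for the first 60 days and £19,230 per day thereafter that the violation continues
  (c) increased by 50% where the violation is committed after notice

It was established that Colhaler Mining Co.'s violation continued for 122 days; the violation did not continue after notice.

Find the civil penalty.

First 60 days: 60 × £13,800 = £828,000
Remaining days: (122 − 60) × £19,230 = £1,192,260
Per-day component: £828,000 + £1,192,260 = £2,020,260
Base plus per-day: £132,950 + £2,020,260 = £2,153,210
The violation did not continue after notice: no 50% increase.

£2,153,210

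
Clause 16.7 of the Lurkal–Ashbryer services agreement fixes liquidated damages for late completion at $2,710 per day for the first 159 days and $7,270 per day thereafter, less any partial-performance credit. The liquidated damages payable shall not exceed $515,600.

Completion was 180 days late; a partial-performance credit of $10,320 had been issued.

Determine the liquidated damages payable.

First 159 days: 159 × $2,710 = $430,890
Remaining days: (180 − 159) × $7,270 = $152,670
Accrued per-day damages: $430,890 + $152,670 = $583,560
Less partial-performance credit: $583,560 − $10,320 = $573,240
Cap at $515,600: $573,240 exceeds the cap → $515,600

Liquidated damages: $515,600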